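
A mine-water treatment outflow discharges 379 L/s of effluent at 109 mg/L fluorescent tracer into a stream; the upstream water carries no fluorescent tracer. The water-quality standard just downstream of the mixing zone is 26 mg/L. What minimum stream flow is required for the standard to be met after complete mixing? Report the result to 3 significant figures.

1210 L/s

Set C_mix = 26: (Q·0 + 379.0·109.0) / (Q + 379.0) = 26
→ Q = 379.0·(109.0 − 26)/(26 − 0) = 1210 L/s.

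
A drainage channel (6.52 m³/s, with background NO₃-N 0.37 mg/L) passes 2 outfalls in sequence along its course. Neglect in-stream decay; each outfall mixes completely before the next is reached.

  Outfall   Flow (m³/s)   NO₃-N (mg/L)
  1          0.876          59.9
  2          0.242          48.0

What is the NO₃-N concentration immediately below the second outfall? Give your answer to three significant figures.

After outfall 1: Q = 6.520 + 0.8760 = 7.396 m³/s; C = (6.520·0.3700 + 0.8760·59.90)/7.396 = 7.421 mg/L.
After outfall 2: Q = 7.396 + 0.2420 = 7.638 m³/s; C = (7.396·7.421 + 0.2420·48.00)/7.638 = 8.707 mg/L.

8.71 mg/L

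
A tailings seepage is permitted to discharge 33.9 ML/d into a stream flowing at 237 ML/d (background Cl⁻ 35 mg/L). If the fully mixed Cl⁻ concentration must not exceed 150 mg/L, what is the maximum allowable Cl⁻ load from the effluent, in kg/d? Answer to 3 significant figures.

32300 kg/d

Mass balance at the limit: 237.0·35.00 + 33.90·Cₑ = 270.9·150 → Cₑ = 954.0 mg/L.
33.90 ML/d = 0.3924 m³/s. Load = 0.3924 m³/s × 954.0 g/m³ × 86 400 s/d = 32340 kg/d.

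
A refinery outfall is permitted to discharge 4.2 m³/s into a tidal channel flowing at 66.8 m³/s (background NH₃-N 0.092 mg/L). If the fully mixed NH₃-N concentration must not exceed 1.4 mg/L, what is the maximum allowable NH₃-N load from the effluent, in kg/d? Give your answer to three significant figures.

8060 kg/d

Mass balance at the limit: 66.80·0.09200 + 4.200·Cₑ = 71.00·1.4 → Cₑ = 22.20 mg/L.
Load = 4.200 m³/s × 22.20 g/m³ × 86 400 s/d = 8057 kg/d.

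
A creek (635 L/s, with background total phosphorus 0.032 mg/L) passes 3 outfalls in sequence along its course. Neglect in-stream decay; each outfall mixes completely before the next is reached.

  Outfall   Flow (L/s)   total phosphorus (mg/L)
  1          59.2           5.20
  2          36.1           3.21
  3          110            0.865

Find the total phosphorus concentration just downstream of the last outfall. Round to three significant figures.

Outfall 1: combined Q = 694.2 L/s; C = (635.0·0.03200 + 59.20·5.200)/694.2 = 0.4727 mg/L.
Outfall 2: combined Q = 730.3 L/s; C = (694.2·0.4727 + 36.10·3.210)/730.3 = 0.6080 mg/L.
Outfall 3: combined Q = 840.3 L/s; C = (730.3·0.6080 + 110.0·0.8650)/840.3 = 0.6417 mg/L.

0.642 mg/L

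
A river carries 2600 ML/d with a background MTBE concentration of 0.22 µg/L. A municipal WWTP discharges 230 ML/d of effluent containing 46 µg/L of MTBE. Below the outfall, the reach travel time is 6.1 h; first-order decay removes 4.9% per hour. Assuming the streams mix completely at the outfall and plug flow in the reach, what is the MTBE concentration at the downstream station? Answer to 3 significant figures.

2.90 µg/L

Conservation of mass: C = (2600·0.2200 + 230.0·46.00) / 2830 = 11150/2830 = 3.941 µg/L.
4.9%/h lost → k = −ln(1 − 0.049) = 0.05024 h⁻¹.
After decay, C = 3.941 × e^(−kt) = 3.941 × 0.7360 = 2.900 µg/L.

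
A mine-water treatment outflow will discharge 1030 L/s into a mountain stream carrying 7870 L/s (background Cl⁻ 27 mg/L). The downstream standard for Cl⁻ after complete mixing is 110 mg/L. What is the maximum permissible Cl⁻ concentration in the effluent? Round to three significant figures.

744 mg/L

At the limit, (Qr·Cr + Qe·Cₑ)/(Qr + Qe) = 110:
Cₑ = (8900·110 − 7870·27.00) / 1030 = 744.2 mg/L.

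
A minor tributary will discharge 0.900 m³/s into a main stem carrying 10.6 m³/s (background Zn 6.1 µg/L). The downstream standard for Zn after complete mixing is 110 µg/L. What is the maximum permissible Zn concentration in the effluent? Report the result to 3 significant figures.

1330 µg/L

At the limit, (Qr·Cr + Qe·Cₑ)/(Qr + Qe) = 110:
Cₑ = (11.50·110 − 10.60·6.100) / 0.9000 = 1334 µg/L.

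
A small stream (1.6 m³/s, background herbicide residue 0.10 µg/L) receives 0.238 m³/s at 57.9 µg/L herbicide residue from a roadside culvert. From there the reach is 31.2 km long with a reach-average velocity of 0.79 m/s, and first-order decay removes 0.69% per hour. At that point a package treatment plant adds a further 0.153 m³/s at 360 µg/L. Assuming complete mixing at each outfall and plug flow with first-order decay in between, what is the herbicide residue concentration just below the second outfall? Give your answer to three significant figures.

34.2 µg/L

Conservation of mass: C = (1.600·0.1000 + 0.2380·57.90) / 1.838 = 13.94/1.838 = 7.584 µg/L; combined flow 1.838 m³/s.
Travel time t = 31.2·1000 / 0.79 = 39490 s = 10.97 h.
0.69%/h lost → k = −ln(1 − 0.0069) = 0.006924 h⁻¹.
Decay over the reach: 7.584·exp(−kt) = 7.584·0.9269 = 7.030 µg/L.
Second outfall: C = (1.838·7.030 + 0.1530·360.0)/1.991 = 34.15 µg/L.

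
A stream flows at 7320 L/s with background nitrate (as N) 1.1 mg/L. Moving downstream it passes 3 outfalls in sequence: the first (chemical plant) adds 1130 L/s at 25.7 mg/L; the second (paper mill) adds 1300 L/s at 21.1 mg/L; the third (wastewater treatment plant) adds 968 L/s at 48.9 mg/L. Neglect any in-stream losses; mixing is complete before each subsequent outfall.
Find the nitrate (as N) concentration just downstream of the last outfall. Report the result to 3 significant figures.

Below outfall 1: Q → 8450 L/s, C = (7320·1.100 + 1130·25.70)/8450 = 4.390 mg/L.
Below outfall 2: Q → 9750 L/s, C = (8450·4.390 + 1300·21.10)/9750 = 6.618 mg/L.
Below outfall 3: Q → 10720 L/s, C = (9750·6.618 + 968.0·48.90)/10720 = 10.44 mg/L.

10.4 mg/L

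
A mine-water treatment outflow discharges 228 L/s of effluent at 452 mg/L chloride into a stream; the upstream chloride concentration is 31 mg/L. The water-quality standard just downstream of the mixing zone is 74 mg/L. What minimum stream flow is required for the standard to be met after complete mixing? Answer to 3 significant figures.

Set C_mix = 74: (Q·31.00 + 228.0·452.0) / (Q + 228.0) = 74
→ Q = 228.0·(452.0 − 74)/(74 − 31.00) = 2004 L/s.

2000 L/s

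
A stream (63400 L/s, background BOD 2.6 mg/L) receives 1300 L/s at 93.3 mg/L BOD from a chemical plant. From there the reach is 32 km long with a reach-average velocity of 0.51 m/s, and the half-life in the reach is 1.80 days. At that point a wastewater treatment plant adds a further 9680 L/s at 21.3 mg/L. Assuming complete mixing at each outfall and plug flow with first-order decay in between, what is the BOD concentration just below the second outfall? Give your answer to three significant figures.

5.68 mg/L

Flow-weighted average: C = (63400·2.600 + 1300·93.30) / 64700 = 286100/64700 = 4.422 mg/L; combined flow 64700 L/s.
Travel time t = 32·1000 / 0.51 = 62750 s = 17.43 h.
Half-life 1.80 d → k = ln 2 / 1.80 = 0.3851 d⁻¹.
Decay over the reach: 4.422·exp(−kt) = 4.422·0.7560 = 3.344 mg/L.
At the second outfall, C = (64700·3.344 + 9680·21.30) / (64700 + 9680) = 5.680 mg/L.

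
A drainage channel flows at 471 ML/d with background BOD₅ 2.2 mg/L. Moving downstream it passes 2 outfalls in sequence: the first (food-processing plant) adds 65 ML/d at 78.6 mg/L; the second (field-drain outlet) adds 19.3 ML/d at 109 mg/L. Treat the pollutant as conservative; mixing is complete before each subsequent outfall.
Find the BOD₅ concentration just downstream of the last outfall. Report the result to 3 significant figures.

14.9 mg/L

After outfall 1: Q = 471.0 + 65.00 = 536.0 ML/d; C = (471.0·2.200 + 65.00·78.60)/536.0 = 11.46 mg/L.
After outfall 2: Q = 536.0 + 19.30 = 555.3 ML/d; C = (536.0·11.46 + 19.30·109.0)/555.3 = 14.85 mg/L.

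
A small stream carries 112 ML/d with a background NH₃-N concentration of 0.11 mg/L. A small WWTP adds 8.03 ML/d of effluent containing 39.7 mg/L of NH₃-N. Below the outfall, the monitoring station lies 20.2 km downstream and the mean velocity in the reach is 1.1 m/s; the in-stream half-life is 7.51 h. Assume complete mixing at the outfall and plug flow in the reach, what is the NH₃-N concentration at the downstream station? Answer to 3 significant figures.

Mixed concentration C = ΣQC/ΣQ = (112.0·0.1100 + 8.030·39.70) / 120.0 = 331.1/120.0 = 2.759 mg/L.
Travel time t = 20.2·1000 / 1.1 = 18360 s = 5.101 h.
Half-life 7.51 h → k = ln 2 / 7.51 = 0.09230 h⁻¹ = 2.215 d⁻¹.
Applying C = C₀e^(−kt): 2.759 × 0.6245 = 1.723 mg/L.

1.72 mg/L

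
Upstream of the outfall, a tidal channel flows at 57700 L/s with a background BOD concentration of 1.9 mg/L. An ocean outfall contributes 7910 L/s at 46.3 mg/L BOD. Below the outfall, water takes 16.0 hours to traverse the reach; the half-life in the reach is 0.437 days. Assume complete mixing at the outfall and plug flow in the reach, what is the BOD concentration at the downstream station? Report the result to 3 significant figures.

Mass balance: C = (57700·1.900 + 7910·46.30) / 65610 = 475900/65610 = 7.253 mg/L.
Half-life 0.437 d → k = ln 2 / 0.437 = 1.586 d⁻¹.
Applying C = C₀e^(−kt): 7.253 × 0.3473 = 2.519 mg/L.

2.52 mg/L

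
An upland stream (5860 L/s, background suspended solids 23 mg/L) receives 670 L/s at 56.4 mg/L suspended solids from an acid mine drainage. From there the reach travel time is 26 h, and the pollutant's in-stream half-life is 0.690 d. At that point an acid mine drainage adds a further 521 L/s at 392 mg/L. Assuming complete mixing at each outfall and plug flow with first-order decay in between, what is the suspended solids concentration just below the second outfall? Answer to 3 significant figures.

37.2 mg/L

Flow-weighted average: C = (5860·23.00 + 670.0·56.40) / 6530 = 172600/6530 = 26.43 mg/L; combined flow 6530 L/s.
Half-life 0.690 d → k = ln 2 / 0.690 = 1.005 d⁻¹.
After decay, C = 26.43 × e^(−kt) = 26.43 × 0.3368 = 8.901 mg/L.
Second outfall: C = (6530·8.901 + 521.0·392.0)/7051 = 37.21 mg/L.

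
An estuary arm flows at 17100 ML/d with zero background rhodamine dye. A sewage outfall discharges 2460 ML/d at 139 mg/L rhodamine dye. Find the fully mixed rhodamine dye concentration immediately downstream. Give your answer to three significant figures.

17.5 mg/L

After mixing, C = (17100·0 + 2460·139.0) / 19560 = 341900/19560 = 17.48 mg/L.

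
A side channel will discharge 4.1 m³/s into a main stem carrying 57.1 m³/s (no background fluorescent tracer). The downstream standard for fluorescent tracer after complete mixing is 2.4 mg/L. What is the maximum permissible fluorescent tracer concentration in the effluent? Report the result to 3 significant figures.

At the limit, (Qr·Cr + Qe·Cₑ)/(Qr + Qe) = 2.4:
Cₑ = (61.20·2.4 − 57.10·0) / 4.100 = 35.82 mg/L.

35.8 mg/L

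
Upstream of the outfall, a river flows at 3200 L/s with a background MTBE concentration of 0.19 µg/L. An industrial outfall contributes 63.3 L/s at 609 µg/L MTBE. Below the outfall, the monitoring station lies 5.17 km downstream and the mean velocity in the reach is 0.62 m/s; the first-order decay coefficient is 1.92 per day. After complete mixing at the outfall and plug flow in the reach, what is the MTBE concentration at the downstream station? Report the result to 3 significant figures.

Flow-weighted average: C = (3200·0.1900 + 63.30·609.0) / 3263 = 39160/3263 = 12.00 µg/L.
Travel time t = 5.17·1000 / 0.62 = 8339 s = 2.316 h.
First-order decay: C = 12.00·exp(−k·t) = 12.00·0.8309 = 9.970 µg/L.

9.97 µg/L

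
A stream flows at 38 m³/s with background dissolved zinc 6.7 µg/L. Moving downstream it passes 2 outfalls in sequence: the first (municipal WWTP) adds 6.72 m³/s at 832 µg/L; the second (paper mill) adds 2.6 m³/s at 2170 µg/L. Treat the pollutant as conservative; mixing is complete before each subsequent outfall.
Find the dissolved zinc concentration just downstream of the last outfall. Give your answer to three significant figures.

243 µg/L

Below outfall 1: Q → 44.72 m³/s, C = (38.00·6.700 + 6.720·832.0)/44.72 = 130.7 µg/L.
Below outfall 2: Q → 47.32 m³/s, C = (44.72·130.7 + 2.600·2170)/47.32 = 242.8 µg/L.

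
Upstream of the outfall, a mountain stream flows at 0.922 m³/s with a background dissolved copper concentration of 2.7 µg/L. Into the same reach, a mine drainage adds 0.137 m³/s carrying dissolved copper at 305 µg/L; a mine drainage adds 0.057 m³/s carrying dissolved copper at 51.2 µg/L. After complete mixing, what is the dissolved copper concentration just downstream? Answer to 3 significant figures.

Flow-weighted average: C = (0.9220·2.700 + 0.1370·305.0 + 0.05700·51.20) / 1.116 = 47.19/1.116 = 42.29 µg/L.

42.3 µg/L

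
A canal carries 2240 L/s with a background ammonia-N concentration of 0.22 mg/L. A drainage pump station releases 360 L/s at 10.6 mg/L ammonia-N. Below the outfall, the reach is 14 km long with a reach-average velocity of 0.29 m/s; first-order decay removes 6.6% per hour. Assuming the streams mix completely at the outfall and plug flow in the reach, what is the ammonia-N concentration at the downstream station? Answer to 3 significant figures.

Mass balance: C = (2240·0.2200 + 360.0·10.60) / 2600 = 4309/2600 = 1.657 mg/L.
Travel time t = 14·1000 / 0.29 = 48280 s = 13.41 h.
6.6%/h lost → k = −ln(1 − 0.066) = 0.06828 h⁻¹.
Decay over the reach: 1.657·exp(−kt) = 1.657·0.4003 = 0.6633 mg/L.

0.663 mg/L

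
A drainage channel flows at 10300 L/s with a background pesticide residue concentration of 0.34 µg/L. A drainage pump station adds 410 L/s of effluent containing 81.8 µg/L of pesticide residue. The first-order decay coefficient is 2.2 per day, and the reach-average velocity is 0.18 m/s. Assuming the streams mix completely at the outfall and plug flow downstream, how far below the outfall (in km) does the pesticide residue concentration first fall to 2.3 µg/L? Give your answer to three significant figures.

2.88 km

Mass balance: C = (10300·0.3400 + 410.0·81.80) / 10710 = 37040/10710 = 3.458 µg/L.
Set 3.458·exp(−k·t) = 2.3 → t = ln(3.458/2.3)/k = 16020 s = 4.450 h.
Distance = v·t = 0.18·16020 = 2884 m = 2.884 km.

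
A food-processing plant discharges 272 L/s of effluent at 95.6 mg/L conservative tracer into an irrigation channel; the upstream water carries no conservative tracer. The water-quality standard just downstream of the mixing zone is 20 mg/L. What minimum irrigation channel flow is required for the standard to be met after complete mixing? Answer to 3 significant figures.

Set C_mix = 20: (Q·0 + 272.0·95.60) / (Q + 272.0) = 20
→ Q = 272.0·(95.60 − 20)/(20 − 0) = 1028 L/s.

1030 L/s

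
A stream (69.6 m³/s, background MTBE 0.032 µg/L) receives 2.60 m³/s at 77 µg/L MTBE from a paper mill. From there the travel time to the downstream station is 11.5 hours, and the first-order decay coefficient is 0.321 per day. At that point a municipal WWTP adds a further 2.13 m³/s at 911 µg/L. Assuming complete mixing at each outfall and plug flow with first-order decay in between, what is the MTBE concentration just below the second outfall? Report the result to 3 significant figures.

28.4 µg/L

Mixed concentration C = ΣQC/ΣQ = (69.60·0.03200 + 2.600·77.00) / 72.20 = 202.4/72.20 = 2.804 µg/L; combined flow 72.20 m³/s.
Decay over the reach: 2.804·exp(−kt) = 2.804·0.8574 = 2.404 µg/L.
At the second outfall, C = (72.20·2.404 + 2.130·911.0) / (72.20 + 2.130) = 28.44 µg/L.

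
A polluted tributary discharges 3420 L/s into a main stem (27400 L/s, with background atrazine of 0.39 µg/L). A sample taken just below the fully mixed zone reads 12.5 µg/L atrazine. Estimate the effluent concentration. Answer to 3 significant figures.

110 µg/L

Mass balance: 27400·0.3900 + 3420·Cₑ = 30820·12.50
→ Cₑ = (30820·12.50 − 27400·0.3900) / 3420 = 109.5 µg/L.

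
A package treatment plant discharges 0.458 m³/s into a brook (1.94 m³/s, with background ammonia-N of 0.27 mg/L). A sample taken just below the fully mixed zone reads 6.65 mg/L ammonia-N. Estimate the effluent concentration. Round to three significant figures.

Mass balance: 1.940·0.2700 + 0.4580·Cₑ = 2.398·6.650
→ Cₑ = (2.398·6.650 − 1.940·0.2700) / 0.4580 = 33.67 mg/L.

33.7 mg/L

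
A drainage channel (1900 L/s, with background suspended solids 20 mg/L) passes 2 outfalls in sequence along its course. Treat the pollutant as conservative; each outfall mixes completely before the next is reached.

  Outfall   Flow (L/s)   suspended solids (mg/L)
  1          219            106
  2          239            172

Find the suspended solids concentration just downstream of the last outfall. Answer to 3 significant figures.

43.4 mg/L

Below outfall 1: Q → 2119 L/s, C = (1900·20.00 + 219.0·106.0)/2119 = 28.89 mg/L.
Below outfall 2: Q → 2358 L/s, C = (2119·28.89 + 239.0·172.0)/2358 = 43.39 mg/L.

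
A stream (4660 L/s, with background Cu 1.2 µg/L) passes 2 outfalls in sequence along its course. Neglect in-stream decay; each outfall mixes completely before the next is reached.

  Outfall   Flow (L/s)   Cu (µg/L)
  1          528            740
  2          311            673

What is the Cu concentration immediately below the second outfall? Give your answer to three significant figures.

110 µg/L

Below outfall 1: Q → 5188 L/s, C = (4660·1.200 + 528.0·740.0)/5188 = 76.39 µg/L.
Below outfall 2: Q → 5499 L/s, C = (5188·76.39 + 311.0·673.0)/5499 = 110.1 µg/L.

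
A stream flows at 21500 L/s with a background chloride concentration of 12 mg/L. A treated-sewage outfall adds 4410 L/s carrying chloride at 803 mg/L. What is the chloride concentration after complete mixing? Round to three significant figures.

Flow-weighted average: C = (21500·12.00 + 4410·803.0) / 25910 = 3799000/25910 = 146.6 mg/L.

147 mg/L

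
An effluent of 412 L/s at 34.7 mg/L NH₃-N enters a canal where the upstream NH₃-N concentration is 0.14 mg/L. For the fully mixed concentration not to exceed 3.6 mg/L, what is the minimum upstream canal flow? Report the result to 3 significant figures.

3700 L/s

Set C_mix = 3.6: (Q·0.1400 + 412.0·34.70) / (Q + 412.0) = 3.6
→ Q = 412.0·(34.70 − 3.6)/(3.6 − 0.1400) = 3703 L/s.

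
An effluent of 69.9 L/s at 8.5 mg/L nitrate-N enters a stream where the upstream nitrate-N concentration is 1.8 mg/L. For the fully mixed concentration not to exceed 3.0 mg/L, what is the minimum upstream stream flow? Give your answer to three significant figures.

320 L/s

Set C_mix = 3.0: (Q·1.800 + 69.90·8.500) / (Q + 69.90) = 3.0
→ Q = 69.90·(8.500 − 3.0)/(3.0 − 1.800) = 320.4 L/s.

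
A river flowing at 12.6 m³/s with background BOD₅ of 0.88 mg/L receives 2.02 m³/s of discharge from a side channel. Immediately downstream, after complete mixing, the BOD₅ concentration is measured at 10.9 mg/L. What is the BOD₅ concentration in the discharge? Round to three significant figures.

Mass balance: 12.60·0.8800 + 2.020·Cₑ = 14.62·10.90
→ Cₑ = (14.62·10.90 − 12.60·0.8800) / 2.020 = 73.40 mg/L.

73.4 mg/L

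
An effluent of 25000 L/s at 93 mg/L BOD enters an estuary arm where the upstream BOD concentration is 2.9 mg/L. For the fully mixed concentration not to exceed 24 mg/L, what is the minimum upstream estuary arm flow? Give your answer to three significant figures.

Set C_mix = 24: (Q·2.900 + 25000·93.00) / (Q + 25000) = 24
→ Q = 25000·(93.00 − 24)/(24 − 2.900) = 81750 L/s.

81800 L/s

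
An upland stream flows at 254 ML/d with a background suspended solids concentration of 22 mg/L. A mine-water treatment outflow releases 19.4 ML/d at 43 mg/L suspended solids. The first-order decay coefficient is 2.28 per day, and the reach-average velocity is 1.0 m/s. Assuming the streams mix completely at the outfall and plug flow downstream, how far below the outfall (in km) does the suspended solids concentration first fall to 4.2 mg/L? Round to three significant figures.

Flow-weighted average: C = (254.0·22.00 + 19.40·43.00) / 273.4 = 6422/273.4 = 23.49 mg/L.
Set 23.49·exp(−k·t) = 4.2 → t = ln(23.49/4.2)/k = 65240 s = 18.12 h.
Distance = v·t = 1.0·65240 = 65240 m = 65.24 km.

65.2 km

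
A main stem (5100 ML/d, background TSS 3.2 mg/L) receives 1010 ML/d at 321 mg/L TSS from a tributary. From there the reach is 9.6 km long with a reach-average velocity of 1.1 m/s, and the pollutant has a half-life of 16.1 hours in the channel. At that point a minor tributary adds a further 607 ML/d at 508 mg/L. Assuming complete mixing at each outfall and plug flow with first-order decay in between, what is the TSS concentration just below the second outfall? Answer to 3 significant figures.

91.6 mg/L

Mixed concentration C = ΣQC/ΣQ = (5100·3.200 + 1010·321.0) / 6110 = 340500/6110 = 55.73 mg/L; combined flow 6110 ML/d.
Travel time t = 9.6·1000 / 1.1 = 8727 s = 2.424 h.
Half-life 16.1 h → k = ln 2 / 16.1 = 0.04305 h⁻¹ = 1.033 d⁻¹.
Applying C = C₀e^(−kt): 55.73 × 0.9009 = 50.21 mg/L.
At the second outfall, C = (6110·50.21 + 607.0·508.0) / (6110 + 607.0) = 91.58 mg/L.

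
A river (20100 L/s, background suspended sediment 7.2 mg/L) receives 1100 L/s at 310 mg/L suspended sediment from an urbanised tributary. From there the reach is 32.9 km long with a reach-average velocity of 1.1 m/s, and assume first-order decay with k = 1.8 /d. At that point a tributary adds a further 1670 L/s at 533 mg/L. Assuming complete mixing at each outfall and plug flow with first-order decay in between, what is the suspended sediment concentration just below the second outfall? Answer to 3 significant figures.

50.3 mg/L

Conservation of mass: C = (20100·7.200 + 1100·310.0) / 21200 = 485700/21200 = 22.91 mg/L; combined flow 21200 L/s.
Travel time t = 32.9·1000 / 1.1 = 29910 s = 8.308 h.
Applying C = C₀e^(−kt): 22.91 × 0.5363 = 12.29 mg/L.
Second outfall: C = (21200·12.29 + 1670·533.0)/22870 = 50.31 mg/L.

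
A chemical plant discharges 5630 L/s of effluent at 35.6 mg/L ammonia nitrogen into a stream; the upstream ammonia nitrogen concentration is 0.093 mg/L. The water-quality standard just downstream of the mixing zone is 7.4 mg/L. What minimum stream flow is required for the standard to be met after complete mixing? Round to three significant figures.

21700 L/s

Set C_mix = 7.4: (Q·0.09300 + 5630·35.60) / (Q + 5630) = 7.4
→ Q = 5630·(35.60 − 7.4)/(7.4 − 0.09300) = 21730 L/s.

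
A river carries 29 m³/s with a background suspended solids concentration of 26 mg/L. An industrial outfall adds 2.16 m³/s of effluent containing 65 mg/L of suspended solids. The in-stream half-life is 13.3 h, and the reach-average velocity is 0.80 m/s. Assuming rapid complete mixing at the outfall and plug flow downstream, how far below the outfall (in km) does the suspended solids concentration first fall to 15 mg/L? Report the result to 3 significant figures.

After mixing, C = (29.00·26.00 + 2.160·65.00) / 31.16 = 894.4/31.16 = 28.70 mg/L.
Half-life 13.3 h → k = ln 2 / 13.3 = 0.05212 h⁻¹ = 1.251 d⁻¹.
Set 28.70·exp(−k·t) = 15 → t = ln(28.70/15)/k = 44830 s = 12.45 h.
Distance = v·t = 0.80·44830 = 35860 m = 35.86 km.

35.9 km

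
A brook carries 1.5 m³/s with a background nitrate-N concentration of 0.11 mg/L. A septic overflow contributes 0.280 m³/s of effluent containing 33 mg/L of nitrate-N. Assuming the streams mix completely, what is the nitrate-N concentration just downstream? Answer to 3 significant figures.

5.28 mg/L

Flow-weighted average: C = (1.500·0.1100 + 0.2800·33.00) / 1.780 = 9.405/1.780 = 5.284 mg/L.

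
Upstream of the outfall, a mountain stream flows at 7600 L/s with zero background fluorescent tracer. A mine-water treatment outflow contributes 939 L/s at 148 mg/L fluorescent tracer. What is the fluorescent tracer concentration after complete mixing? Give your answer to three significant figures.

16.3 mg/L

Flow-weighted average: C = (7600·0 + 939.0·148.0) / 8539 = 139000/8539 = 16.27 mg/L.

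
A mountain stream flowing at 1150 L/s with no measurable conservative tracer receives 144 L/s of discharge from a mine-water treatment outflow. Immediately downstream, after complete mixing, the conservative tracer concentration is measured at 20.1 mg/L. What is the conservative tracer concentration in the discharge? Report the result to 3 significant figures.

Mass balance: 1150·0 + 144.0·Cₑ = 1294·20.10
→ Cₑ = (1294·20.10 − 1150·0) / 144.0 = 180.6 mg/L.

181 mg/L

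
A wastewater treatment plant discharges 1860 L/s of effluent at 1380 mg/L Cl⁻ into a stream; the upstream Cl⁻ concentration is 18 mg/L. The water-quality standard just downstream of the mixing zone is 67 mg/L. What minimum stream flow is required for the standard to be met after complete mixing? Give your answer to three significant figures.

Set C_mix = 67: (Q·18.00 + 1860·1380) / (Q + 1860) = 67
→ Q = 1860·(1380 − 67)/(67 − 18.00) = 49840 L/s.

49800 L/s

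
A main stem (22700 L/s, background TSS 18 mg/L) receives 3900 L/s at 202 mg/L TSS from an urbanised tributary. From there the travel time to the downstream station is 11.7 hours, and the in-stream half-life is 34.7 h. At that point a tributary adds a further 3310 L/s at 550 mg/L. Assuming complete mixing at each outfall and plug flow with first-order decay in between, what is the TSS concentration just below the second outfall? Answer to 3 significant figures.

92.5 mg/L

Flow-weighted average: C = (22700·18.00 + 3900·202.0) / 26600 = 1196000/26600 = 44.98 mg/L; combined flow 26600 L/s.
Half-life 34.7 h → k = ln 2 / 34.7 = 0.01998 h⁻¹ = 0.4794 d⁻¹.
Applying C = C₀e^(−kt): 44.98 × 0.7916 = 35.60 mg/L.
Second outfall: C = (26600·35.60 + 3310·550.0)/29910 = 92.53 mg/L.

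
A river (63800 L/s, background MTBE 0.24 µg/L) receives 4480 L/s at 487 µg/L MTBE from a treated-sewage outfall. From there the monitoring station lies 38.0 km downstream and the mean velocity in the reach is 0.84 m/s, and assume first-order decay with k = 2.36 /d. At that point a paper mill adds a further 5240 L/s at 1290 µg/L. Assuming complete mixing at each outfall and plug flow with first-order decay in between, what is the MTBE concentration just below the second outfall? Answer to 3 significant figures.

Conservation of mass: C = (63800·0.2400 + 4480·487.0) / 68280 = 2197000/68280 = 32.18 µg/L; combined flow 68280 L/s.
Travel time t = 38.0·1000 / 0.84 = 45240 s = 12.57 h.
Decay over the reach: 32.18·exp(−kt) = 32.18·0.2906 = 9.352 µg/L.
Second outfall: C = (68280·9.352 + 5240·1290)/73520 = 100.6 µg/L.

101 µg/L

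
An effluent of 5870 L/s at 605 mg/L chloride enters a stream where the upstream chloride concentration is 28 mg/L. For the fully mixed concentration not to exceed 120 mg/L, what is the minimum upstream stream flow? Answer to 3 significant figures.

30900 L/s

Set C_mix = 120: (Q·28.00 + 5870·605.0) / (Q + 5870) = 120
→ Q = 5870·(605.0 − 120)/(120 − 28.00) = 30950 L/s.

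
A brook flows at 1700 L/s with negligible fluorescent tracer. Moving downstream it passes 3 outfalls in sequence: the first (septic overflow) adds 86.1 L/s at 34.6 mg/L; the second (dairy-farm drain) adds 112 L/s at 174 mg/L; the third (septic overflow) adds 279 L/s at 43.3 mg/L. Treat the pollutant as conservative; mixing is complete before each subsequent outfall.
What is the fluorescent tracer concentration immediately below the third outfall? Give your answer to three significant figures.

15.9 mg/L

Below outfall 1: Q → 1786 L/s, C = (1700·0 + 86.10·34.60)/1786 = 1.668 mg/L.
Below outfall 2: Q → 1898 L/s, C = (1786·1.668 + 112.0·174.0)/1898 = 11.84 mg/L.
Below outfall 3: Q → 2177 L/s, C = (1898·11.84 + 279.0·43.30)/2177 = 15.87 mg/L.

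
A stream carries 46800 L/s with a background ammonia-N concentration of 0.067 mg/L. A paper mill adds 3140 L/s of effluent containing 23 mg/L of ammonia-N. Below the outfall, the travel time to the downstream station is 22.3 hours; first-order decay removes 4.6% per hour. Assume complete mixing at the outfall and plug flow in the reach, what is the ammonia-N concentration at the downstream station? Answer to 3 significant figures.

0.528 mg/L

Flow-weighted average: C = (46800·0.06700 + 3140·23.00) / 49940 = 75360/49940 = 1.509 mg/L.
4.6%/h lost → k = −ln(1 − 0.046) = 0.04709 h⁻¹.
First-order decay: C = 1.509·exp(−k·t) = 1.509·0.3499 = 0.5280 mg/L.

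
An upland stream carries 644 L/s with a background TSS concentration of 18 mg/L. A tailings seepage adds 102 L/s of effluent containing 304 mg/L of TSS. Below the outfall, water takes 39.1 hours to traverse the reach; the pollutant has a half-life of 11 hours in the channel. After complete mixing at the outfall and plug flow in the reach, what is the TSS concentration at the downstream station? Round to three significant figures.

4.86 mg/L

Mass balance: C = (644.0·18.00 + 102.0·304.0) / 746.0 = 42600/746.0 = 57.10 mg/L.
Half-life 11 h → k = ln 2 / 11 = 0.06301 h⁻¹ = 1.512 d⁻¹.
Applying C = C₀e^(−kt): 57.10 × 0.08511 = 4.860 mg/L.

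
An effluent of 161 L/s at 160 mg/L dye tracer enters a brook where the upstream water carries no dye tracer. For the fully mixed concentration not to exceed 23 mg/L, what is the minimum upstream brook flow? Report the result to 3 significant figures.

Set C_mix = 23: (Q·0 + 161.0·160.0) / (Q + 161.0) = 23
→ Q = 161.0·(160.0 − 23)/(23 − 0) = 959.0 L/s.

959 L/s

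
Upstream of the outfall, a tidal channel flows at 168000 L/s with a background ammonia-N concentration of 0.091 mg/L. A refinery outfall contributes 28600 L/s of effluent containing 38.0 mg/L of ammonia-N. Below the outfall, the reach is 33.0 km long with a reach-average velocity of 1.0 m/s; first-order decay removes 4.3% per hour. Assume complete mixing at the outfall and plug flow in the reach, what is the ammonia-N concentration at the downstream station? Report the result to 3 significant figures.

Mixed concentration C = ΣQC/ΣQ = (168000·0.09100 + 28600·38.00) / 196600 = 1102000/196600 = 5.606 mg/L.
Travel time t = 33.0·1000 / 1.0 = 33000 s = 9.167 h.
4.3%/h lost → k = −ln(1 − 0.043) = 0.04395 h⁻¹.
Decay over the reach: 5.606·exp(−kt) = 5.606·0.6684 = 3.747 mg/L.

3.75 mg/L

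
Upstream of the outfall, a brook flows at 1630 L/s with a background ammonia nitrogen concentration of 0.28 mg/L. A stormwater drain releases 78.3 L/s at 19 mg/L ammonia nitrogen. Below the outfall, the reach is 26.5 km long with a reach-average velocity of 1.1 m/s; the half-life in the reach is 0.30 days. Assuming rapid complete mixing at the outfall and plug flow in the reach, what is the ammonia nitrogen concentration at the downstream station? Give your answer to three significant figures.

Conservation of mass: C = (1630·0.2800 + 78.30·19.00) / 1708 = 1944/1708 = 1.138 mg/L.
Travel time t = 26.5·1000 / 1.1 = 24090 s = 6.692 h.
Half-life 0.30 d → k = ln 2 / 0.30 = 2.310 d⁻¹.
After decay, C = 1.138 × e^(−kt) = 1.138 × 0.5251 = 0.5975 mg/L.

0.598 mg/L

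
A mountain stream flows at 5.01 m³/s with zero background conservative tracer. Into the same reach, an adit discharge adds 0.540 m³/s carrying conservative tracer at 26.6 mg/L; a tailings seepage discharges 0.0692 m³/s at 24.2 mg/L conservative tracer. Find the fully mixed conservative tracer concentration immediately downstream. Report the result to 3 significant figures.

2.85 mg/L

Mixed concentration C = ΣQC/ΣQ = (5.010·0 + 0.5400·26.60 + 0.06920·24.20) / 5.619 = 16.04/5.619 = 2.854 mg/L.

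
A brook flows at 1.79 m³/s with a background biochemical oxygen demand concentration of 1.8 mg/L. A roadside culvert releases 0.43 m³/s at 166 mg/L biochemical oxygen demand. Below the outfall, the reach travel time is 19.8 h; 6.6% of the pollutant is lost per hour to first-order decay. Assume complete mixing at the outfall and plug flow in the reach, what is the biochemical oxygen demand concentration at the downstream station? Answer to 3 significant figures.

After mixing, C = (1.790·1.800 + 0.4300·166.0) / 2.220 = 74.60/2.220 = 33.60 mg/L.
6.6%/h lost → k = −ln(1 − 0.066) = 0.06828 h⁻¹.
After decay, C = 33.60 × e^(−kt) = 33.60 × 0.2587 = 8.695 mg/L.

8.69 mg/L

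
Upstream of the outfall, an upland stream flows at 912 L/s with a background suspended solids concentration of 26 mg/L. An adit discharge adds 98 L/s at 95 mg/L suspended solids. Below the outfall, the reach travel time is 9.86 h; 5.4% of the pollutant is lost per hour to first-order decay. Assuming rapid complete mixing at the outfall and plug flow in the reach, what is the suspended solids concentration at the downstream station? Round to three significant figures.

18.9 mg/L

Conservation of mass: C = (912.0·26.00 + 98.00·95.00) / 1010 = 33020/1010 = 32.70 mg/L.
5.4%/h lost → k = −ln(1 − 0.054) = 0.05551 h⁻¹.
After decay, C = 32.70 × e^(−kt) = 32.70 × 0.5785 = 18.91 mg/L.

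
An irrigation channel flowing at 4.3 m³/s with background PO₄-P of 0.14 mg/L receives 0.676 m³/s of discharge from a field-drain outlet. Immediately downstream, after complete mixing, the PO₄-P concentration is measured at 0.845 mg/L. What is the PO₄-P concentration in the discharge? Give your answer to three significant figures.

5.33 mg/L

Mass balance: 4.300·0.1400 + 0.6760·Cₑ = 4.976·0.8450
→ Cₑ = (4.976·0.8450 − 4.300·0.1400) / 0.6760 = 5.329 mg/L.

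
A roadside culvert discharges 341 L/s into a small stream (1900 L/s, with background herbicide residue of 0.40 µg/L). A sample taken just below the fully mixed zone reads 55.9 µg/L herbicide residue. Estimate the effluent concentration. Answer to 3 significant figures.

365 µg/L

Mass balance: 1900·0.4000 + 341.0·Cₑ = 2241·55.90
→ Cₑ = (2241·55.90 − 1900·0.4000) / 341.0 = 365.1 µg/L.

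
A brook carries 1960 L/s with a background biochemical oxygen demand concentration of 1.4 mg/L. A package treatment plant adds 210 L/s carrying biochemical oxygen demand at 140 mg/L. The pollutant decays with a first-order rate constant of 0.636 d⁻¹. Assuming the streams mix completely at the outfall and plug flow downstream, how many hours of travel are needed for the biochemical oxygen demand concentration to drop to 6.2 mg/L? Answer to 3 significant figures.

After mixing, C = (1960·1.400 + 210.0·140.0) / 2170 = 32140/2170 = 14.81 mg/L.
14.81·exp(−k·t) = 6.2 → t = ln(14.81/6.2)/k = 118300 s = 32.87 h.

32.9 h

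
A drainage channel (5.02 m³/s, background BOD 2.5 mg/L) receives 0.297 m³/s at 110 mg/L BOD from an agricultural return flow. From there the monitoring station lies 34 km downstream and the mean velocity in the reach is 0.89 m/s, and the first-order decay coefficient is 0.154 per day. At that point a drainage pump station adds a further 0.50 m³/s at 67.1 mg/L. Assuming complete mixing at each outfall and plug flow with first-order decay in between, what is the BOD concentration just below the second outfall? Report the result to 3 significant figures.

13.0 mg/L

Mixed concentration C = ΣQC/ΣQ = (5.020·2.500 + 0.2970·110.0) / 5.317 = 45.22/5.317 = 8.505 mg/L; combined flow 5.317 m³/s.
Travel time t = 34·1000 / 0.89 = 38200 s = 10.61 h.
Decay over the reach: 8.505·exp(−kt) = 8.505·0.9342 = 7.945 mg/L.
Second outfall: C = (5.317·7.945 + 0.5000·67.10)/5.817 = 13.03 mg/L.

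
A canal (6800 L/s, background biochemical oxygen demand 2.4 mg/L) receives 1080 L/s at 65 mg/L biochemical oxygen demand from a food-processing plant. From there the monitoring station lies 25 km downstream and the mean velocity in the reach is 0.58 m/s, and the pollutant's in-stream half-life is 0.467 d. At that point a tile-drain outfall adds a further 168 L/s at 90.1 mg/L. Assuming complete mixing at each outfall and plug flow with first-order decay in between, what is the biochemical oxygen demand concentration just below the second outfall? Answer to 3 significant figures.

7.01 mg/L

Flow-weighted average: C = (6800·2.400 + 1080·65.00) / 7880 = 86520/7880 = 10.98 mg/L; combined flow 7880 L/s.
Travel time t = 25·1000 / 0.58 = 43100 s = 11.97 h.
Half-life 0.467 d → k = ln 2 / 0.467 = 1.484 d⁻¹.
After decay, C = 10.98 × e^(−kt) = 10.98 × 0.4769 = 5.236 mg/L.
Second outfall: C = (7880·5.236 + 168.0·90.10)/8048 = 7.008 mg/L.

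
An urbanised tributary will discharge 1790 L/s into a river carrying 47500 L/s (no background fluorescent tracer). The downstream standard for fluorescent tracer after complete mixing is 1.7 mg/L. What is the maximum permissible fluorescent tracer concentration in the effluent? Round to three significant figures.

46.8 mg/L

At the limit, (Qr·Cr + Qe·Cₑ)/(Qr + Qe) = 1.7:
Cₑ = (49290·1.7 − 47500·0) / 1790 = 46.81 mg/L.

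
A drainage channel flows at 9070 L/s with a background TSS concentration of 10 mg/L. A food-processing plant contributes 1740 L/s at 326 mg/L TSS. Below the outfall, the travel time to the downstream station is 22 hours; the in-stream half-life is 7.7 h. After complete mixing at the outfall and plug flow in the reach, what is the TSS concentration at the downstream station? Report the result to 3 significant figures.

8.40 mg/L

Conservation of mass: C = (9070·10.00 + 1740·326.0) / 10810 = 657900/10810 = 60.86 mg/L.
Half-life 7.7 h → k = ln 2 / 7.7 = 0.09002 h⁻¹ = 2.160 d⁻¹.
After decay, C = 60.86 × e^(−kt) = 60.86 × 0.1380 = 8.400 mg/L.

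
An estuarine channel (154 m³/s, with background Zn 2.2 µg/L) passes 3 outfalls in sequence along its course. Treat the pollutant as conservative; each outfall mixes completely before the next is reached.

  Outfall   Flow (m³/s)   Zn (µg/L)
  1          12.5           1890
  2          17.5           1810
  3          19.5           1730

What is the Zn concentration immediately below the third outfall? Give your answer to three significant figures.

439 µg/L

Outfall 1: combined Q = 166.5 m³/s; C = (154.0·2.200 + 12.50·1890)/166.5 = 143.9 µg/L.
Outfall 2: combined Q = 184.0 m³/s; C = (166.5·143.9 + 17.50·1810)/184.0 = 302.4 µg/L.
Outfall 3: combined Q = 203.5 m³/s; C = (184.0·302.4 + 19.50·1730)/203.5 = 439.2 µg/L.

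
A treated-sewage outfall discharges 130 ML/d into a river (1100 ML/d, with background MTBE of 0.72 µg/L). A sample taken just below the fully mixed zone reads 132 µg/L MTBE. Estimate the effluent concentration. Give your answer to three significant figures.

1240 µg/L

Mass balance: 1100·0.7200 + 130.0·Cₑ = 1230·132.0
→ Cₑ = (1230·132.0 − 1100·0.7200) / 130.0 = 1243 µg/L.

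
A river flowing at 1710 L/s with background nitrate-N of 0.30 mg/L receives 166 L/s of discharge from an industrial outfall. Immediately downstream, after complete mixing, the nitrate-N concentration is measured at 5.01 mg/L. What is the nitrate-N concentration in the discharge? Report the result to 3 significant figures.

53.5 mg/L

Mass balance: 1710·0.3000 + 166.0·Cₑ = 1876·5.010
→ Cₑ = (1876·5.010 − 1710·0.3000) / 166.0 = 53.53 mg/L.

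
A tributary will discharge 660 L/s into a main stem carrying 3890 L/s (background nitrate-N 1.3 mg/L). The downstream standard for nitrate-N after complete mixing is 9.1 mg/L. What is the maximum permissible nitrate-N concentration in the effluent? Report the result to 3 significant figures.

55.1 mg/L

At the limit, (Qr·Cr + Qe·Cₑ)/(Qr + Qe) = 9.1:
Cₑ = (4550·9.1 − 3890·1.300) / 660.0 = 55.07 mg/L.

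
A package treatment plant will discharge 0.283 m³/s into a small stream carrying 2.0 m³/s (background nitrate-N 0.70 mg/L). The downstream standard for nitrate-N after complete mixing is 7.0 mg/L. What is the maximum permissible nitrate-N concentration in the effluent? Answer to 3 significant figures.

51.5 mg/L

At the limit, (Qr·Cr + Qe·Cₑ)/(Qr + Qe) = 7.0:
Cₑ = (2.283·7.0 − 2.000·0.7000) / 0.2830 = 51.52 mg/L.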